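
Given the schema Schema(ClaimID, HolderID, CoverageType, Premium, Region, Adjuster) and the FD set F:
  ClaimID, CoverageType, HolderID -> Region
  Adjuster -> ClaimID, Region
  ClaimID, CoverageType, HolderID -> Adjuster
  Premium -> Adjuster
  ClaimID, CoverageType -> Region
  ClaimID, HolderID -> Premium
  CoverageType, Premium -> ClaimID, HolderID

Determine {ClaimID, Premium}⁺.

{Adjuster, ClaimID, Premium, Region}

Start with {ClaimID, Premium}.
Premium -> Adjuster applies; add {Adjuster} → now {Adjuster, ClaimID, Premium}.
Adjuster -> ClaimID, Region applies; add {Region} → now {Adjuster, ClaimID, Premium, Region}.
No further FD applies.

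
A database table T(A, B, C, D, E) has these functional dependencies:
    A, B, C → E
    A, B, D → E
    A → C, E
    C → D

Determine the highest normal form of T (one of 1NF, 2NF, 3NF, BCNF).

Candidate key: {A, B}. Prime attributes: {A, B}.
A → C, E breaks BCNF: {A}⁺ = {A, C, D, E}, so {A} is not a superkey.
Because {C, E} are non-prime and the left side of A → C, E is not a superkey, the relation is not in 3NF.
{A} is a proper subset of the key {A, B}, and {A}⁺ contains the non-prime attributes {C, D, E} — a partial dependency, so 2NF is violated.

1NF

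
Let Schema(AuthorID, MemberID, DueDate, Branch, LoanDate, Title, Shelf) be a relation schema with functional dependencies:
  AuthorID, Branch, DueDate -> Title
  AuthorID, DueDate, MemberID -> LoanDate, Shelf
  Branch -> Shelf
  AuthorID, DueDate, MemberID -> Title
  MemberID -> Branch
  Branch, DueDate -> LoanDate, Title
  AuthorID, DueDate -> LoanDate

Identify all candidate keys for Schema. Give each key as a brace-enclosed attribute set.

{AuthorID, DueDate, MemberID}

Attributes never on any right-hand side: {AuthorID, DueDate, MemberID} — every candidate key must contain all of them.
{AuthorID, DueDate, MemberID} is a candidate key since {AuthorID, DueDate, MemberID}⁺ = {AuthorID, Branch, DueDate, LoanDate, MemberID, Shelf, Title} covers every attribute.
No other minimal set has full closure, so this is the only candidate key.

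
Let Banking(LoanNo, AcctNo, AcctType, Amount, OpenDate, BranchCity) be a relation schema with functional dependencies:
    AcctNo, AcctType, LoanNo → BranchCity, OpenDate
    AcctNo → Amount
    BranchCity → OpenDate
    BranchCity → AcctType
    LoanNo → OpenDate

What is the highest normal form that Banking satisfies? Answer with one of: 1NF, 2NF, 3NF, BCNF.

Candidate keys: {AcctNo, AcctType, LoanNo}, {AcctNo, BranchCity, LoanNo}. Prime attributes: {AcctNo, AcctType, BranchCity, LoanNo}.
AcctNo → Amount: {AcctNo}⁺ = {AcctNo, Amount}, which is not all of the attributes, so the left side is not a superkey — BCNF is violated.
AcctNo → Amount determines the non-prime attribute {Amount} from a non-superkey — 3NF is violated.
{AcctNo} is a proper subset of the key {AcctNo, AcctType, LoanNo}, and {AcctNo}⁺ contains the non-prime attribute {Amount} — a partial dependency, so 2NF is violated.

1NF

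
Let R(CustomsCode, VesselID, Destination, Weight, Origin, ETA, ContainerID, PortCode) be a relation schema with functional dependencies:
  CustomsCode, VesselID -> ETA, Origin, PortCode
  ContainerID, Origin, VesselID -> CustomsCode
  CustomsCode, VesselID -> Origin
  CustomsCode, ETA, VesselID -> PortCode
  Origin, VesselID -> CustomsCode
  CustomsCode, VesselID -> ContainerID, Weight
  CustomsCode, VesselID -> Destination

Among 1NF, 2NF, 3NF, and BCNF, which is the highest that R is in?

Candidate keys: {CustomsCode, VesselID}, {Origin, VesselID}. Prime attributes: {CustomsCode, Origin, VesselID}.
The left-hand side of every FD is a superkey, so BCNF is satisfied.

BCNF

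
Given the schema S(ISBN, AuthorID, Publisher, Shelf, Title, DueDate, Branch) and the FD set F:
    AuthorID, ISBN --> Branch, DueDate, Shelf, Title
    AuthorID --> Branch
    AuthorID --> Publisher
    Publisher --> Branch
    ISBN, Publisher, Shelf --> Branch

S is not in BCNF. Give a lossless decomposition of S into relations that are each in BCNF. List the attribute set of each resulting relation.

Candidate key of the original relation: {AuthorID, ISBN}.
In {AuthorID, Branch, DueDate, ISBN, Publisher, Shelf, Title}, {AuthorID} is not a superkey ({AuthorID}⁺ restricted to this set is {AuthorID, Branch, Publisher}), so split on AuthorID --> Branch, Publisher into {AuthorID, Branch, Publisher} and {AuthorID, DueDate, ISBN, Shelf, Title}.
In {AuthorID, Branch, Publisher}, {Publisher} is not a superkey ({Publisher}⁺ restricted to this set is {Branch, Publisher}), so split on Publisher --> Branch into {Branch, Publisher} and {AuthorID, Publisher}.
{Branch, Publisher} has no BCNF violation.
{AuthorID, Publisher} has no BCNF violation.
{AuthorID, DueDate, ISBN, Shelf, Title} has no BCNF violation.

{AuthorID, DueDate, ISBN, Shelf, Title}; {AuthorID, Publisher}; {Branch, Publisher}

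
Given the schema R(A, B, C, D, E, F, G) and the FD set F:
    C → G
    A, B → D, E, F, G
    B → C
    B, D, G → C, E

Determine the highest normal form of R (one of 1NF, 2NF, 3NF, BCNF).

Candidate key: {A, B}. Prime attributes: {A, B}.
C → G breaks BCNF: {C}⁺ = {C, G}, so {C} is not a superkey.
Because {G} is non-prime and the left side of C → G is not a superkey, the relation is not in 3NF.
{B} is a proper subset of the key {A, B}, and {B}⁺ contains the non-prime attributes {C, G} — a partial dependency, so 2NF is violated.

1NF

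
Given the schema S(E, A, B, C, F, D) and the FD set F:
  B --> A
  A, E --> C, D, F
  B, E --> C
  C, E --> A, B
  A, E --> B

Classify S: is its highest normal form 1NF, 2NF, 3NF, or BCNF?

Candidate keys: {A, E}, {B, E}, {C, E}. Prime attributes: {A, B, C, E}.
B --> A breaks BCNF: {B}⁺ = {A, B}, so {B} is not a superkey.
Its right-hand attributes {A} are all prime, as are those of every other non-superkey FD — the relation is in 3NF.

3NF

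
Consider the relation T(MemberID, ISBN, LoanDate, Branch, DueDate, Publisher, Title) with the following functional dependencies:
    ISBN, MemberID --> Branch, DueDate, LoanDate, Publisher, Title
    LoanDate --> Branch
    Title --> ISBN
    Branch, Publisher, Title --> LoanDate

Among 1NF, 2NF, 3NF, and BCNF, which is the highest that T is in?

Candidate keys: {ISBN, MemberID}, {MemberID, Title}. Prime attributes: {ISBN, MemberID, Title}.
LoanDate --> Branch: {LoanDate}⁺ = {Branch, LoanDate}, which is not all of the attributes, so the left side is not a superkey — BCNF is violated.
LoanDate --> Branch determines the non-prime attribute {Branch} from a non-superkey — 3NF is violated.
No non-prime attribute depends on a proper subset of any candidate key, so 2NF holds.

2NF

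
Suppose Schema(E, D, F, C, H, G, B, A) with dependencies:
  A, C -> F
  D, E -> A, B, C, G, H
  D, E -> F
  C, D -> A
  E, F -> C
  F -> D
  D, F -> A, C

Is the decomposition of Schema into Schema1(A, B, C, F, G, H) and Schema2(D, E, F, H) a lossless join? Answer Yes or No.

The shared attributes are {F, H} and {F, H}⁺ = {A, C, D, F, H}.
Schema1 ⊄ {A, C, D, F, H} and Schema2 ⊄ {A, C, D, F, H}, so the split is lossy.

No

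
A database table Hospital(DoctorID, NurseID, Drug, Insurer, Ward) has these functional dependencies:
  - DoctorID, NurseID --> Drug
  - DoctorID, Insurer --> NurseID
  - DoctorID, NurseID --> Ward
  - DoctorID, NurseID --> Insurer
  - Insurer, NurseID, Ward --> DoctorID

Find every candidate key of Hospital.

{DoctorID, Insurer}, {DoctorID, NurseID}, {Insurer, NurseID, Ward}

Closure of {DoctorID, Insurer} is {DoctorID, Drug, Insurer, NurseID, Ward}, the whole schema; {DoctorID, Insurer} is a candidate key.
Closure of {DoctorID, NurseID} is {DoctorID, Drug, Insurer, NurseID, Ward}, the whole schema; {DoctorID, NurseID} is a candidate key.
Closure of {Insurer, NurseID, Ward} is {DoctorID, Drug, Insurer, NurseID, Ward}, the whole schema; {Insurer, NurseID, Ward} is a candidate key.
These are minimal and exhaustive — every other superkey contains one of them.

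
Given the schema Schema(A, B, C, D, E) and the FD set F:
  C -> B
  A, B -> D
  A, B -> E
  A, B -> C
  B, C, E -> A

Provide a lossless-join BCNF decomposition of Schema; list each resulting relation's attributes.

Candidate keys of the original relation: {A, B}, {A, C}, {C, E}.
Within {A, B, C, D, E}: {C}⁺ ∩ {A, B, C, D, E} = {B, C}, not the whole set, so C -> B violates BCNF; decompose into {B, C} and {A, C, D, E}.
{B, C}: every determinant is a superkey — BCNF.
{A, C, D, E}: every determinant is a superkey — BCNF.

{A, C, D, E}; {B, C}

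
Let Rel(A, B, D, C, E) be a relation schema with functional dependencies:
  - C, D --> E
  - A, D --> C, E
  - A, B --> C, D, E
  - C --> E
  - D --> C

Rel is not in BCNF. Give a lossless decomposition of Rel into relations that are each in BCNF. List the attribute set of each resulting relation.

Candidate key of the original relation: {A, B}.
In {A, B, C, D, E}, {C, D} is not a superkey ({C, D}⁺ restricted to this set is {C, D, E}), so split on C, D --> E into {C, D, E} and {A, B, C, D}.
In {C, D, E}, {C} is not a superkey ({C}⁺ restricted to this set is {C, E}), so split on C --> E into {C, E} and {C, D}.
{C, E}: every determinant is a superkey — BCNF.
{C, D}: every determinant is a superkey — BCNF.
In {A, B, C, D}, {A, D} is not a superkey ({A, D}⁺ restricted to this set is {A, C, D}), so split on A, D --> C into {A, C, D} and {A, B, D}.
In {A, C, D}, {D} is not a superkey ({D}⁺ restricted to this set is {C, D}), so split on D --> C into {C, D} and {A, D}.
{C, D}: every determinant is a superkey — BCNF.
{A, D}: every determinant is a superkey — BCNF.
{A, B, D}: every determinant is a superkey — BCNF.

{A, B, D}; {C, D}; {C, E}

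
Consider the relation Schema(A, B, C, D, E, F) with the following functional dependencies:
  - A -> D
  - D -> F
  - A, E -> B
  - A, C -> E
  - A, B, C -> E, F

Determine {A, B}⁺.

{A, B, D, F}

Start with {A, B}.
A -> D applies; add {D} → now {A, B, D}.
D -> F applies; add {F} → now {A, B, D, F}.
No further FD applies.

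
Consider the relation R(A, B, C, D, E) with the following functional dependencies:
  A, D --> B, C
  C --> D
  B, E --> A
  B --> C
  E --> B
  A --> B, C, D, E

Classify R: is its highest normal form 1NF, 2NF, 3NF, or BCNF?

2NF

Candidate keys: {A}, {E}. Prime attributes: {A, E}.
For C --> D we have {C}⁺ = {C, D}; {C} is not a superkey, so BCNF fails.
C --> D determines the non-prime attribute {D} from a non-superkey — 3NF is violated.
Every candidate key is a single attribute, so no partial dependency is possible; 2NF holds.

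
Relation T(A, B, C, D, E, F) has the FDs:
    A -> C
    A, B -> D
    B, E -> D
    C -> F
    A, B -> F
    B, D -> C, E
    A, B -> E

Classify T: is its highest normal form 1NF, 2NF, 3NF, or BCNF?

Candidate key: {A, B}. Prime attributes: {A, B}.
For A -> C we have {A}⁺ = {A, C, F}; {A} is not a superkey, so BCNF fails.
A -> C determines the non-prime attribute {C} from a non-superkey — 3NF is violated.
Since {A} ⊂ {A, B} and {A}⁺ ⊇ {C, F} with {C, F} non-prime, there is a partial dependency; 2NF fails.

1NF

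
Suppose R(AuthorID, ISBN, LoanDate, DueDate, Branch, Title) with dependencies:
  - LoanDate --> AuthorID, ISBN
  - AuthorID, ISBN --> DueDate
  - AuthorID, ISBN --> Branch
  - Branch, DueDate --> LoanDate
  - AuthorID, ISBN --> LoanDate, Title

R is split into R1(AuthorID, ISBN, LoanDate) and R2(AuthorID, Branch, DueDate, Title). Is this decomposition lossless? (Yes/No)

No

Common attributes: {AuthorID}; their closure is {AuthorID}.
The closure covers neither R1 nor R2 entirely; the join is not lossless.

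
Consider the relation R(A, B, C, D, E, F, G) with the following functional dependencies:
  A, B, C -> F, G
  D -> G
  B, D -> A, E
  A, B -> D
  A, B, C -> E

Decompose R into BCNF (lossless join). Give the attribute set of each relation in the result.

{A, B, D, E}; {B, C, D, F}; {D, G}

Candidate keys of the original relation: {A, B, C}, {B, C, D}.
Within {A, B, C, D, E, F, G}: {D}⁺ ∩ {A, B, C, D, E, F, G} = {D, G}, not the whole set, so D -> G violates BCNF; decompose into {D, G} and {A, B, C, D, E, F}.
{D, G}: every determinant is a superkey — BCNF.
Within {A, B, C, D, E, F}: {B, D}⁺ ∩ {A, B, C, D, E, F} = {A, B, D, E}, not the whole set, so B, D -> A, E violates BCNF; decompose into {A, B, D, E} and {B, C, D, F}.
{A, B, D, E}: every determinant is a superkey — BCNF.
{B, C, D, F}: every determinant is a superkey — BCNF.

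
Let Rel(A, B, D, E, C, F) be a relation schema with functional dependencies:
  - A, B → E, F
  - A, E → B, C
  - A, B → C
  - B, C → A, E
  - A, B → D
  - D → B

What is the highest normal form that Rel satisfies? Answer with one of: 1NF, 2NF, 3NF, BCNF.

3NF

Candidate keys: {A, B}, {A, D}, {A, E}, {B, C}, {C, D}. Prime attributes: {A, B, C, D, E}.
D → B breaks BCNF: {D}⁺ = {B, D}, so {D} is not a superkey.
But every attribute on its right side ({B}) is prime, and the same holds for every other non-superkey FD, so 3NF still holds.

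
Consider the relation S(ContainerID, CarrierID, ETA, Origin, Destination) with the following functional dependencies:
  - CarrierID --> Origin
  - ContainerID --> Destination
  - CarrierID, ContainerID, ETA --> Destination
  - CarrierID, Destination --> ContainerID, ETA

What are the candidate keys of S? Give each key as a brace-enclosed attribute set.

Attributes never on any right-hand side: {CarrierID} — every candidate key must contain it.
{CarrierID, ContainerID} is a candidate key since {CarrierID, ContainerID}⁺ = {CarrierID, ContainerID, Destination, ETA, Origin} covers every attribute.
{CarrierID, Destination} is a candidate key since {CarrierID, Destination}⁺ = {CarrierID, ContainerID, Destination, ETA, Origin} covers every attribute.
These are minimal and exhaustive — every other superkey contains one of them.

{CarrierID, ContainerID}, {CarrierID, Destination}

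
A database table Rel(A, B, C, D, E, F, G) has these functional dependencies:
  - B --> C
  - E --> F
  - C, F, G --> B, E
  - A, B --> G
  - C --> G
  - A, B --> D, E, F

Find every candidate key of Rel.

No FD produces {A}, so it must be in every candidate key.
{A, B}⁺ = {A, B, C, D, E, F, G}, which is every attribute, so {A, B} is a candidate key.
{A, C, E}⁺ = {A, B, C, D, E, F, G}, which is every attribute, so {A, C, E} is a candidate key.
{A, C, F}⁺ = {A, B, C, D, E, F, G}, which is every attribute, so {A, C, F} is a candidate key.
Any other superkey properly contains one of these, so there are no further candidate keys.

{A, B}, {A, C, E}, {A, C, F}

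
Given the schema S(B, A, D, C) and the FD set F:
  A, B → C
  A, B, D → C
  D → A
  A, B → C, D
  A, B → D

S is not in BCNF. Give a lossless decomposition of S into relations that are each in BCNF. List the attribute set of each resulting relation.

Candidate keys of the original relation: {A, B}, {B, D}.
{A, B, C, D}: {D} determines {A, D} here but is not a superkey — split on D → A, giving {A, D} and {B, C, D}.
{A, D}: every determinant is a superkey — BCNF.
{B, C, D}: every determinant is a superkey — BCNF.

{A, D}; {B, C, D}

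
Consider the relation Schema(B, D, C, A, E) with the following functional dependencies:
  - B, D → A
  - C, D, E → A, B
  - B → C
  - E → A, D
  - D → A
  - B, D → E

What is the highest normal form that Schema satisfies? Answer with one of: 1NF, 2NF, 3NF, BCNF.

Candidate keys: {B, D}, {B, E}, {C, E}. Prime attributes: {B, C, D, E}.
B → C breaks BCNF: {B}⁺ = {B, C}, so {B} is not a superkey.
E → A, D has non-prime {A} on the right and a non-superkey on the left, so 3NF fails.
{D} is a proper subset of the key {B, D}, and {D}⁺ contains the non-prime attribute {A} — a partial dependency, so 2NF is violated.

1NF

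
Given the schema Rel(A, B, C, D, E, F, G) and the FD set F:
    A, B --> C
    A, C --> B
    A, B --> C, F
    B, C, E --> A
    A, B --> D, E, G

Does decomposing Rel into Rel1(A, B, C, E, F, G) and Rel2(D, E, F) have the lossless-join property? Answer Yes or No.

Common attributes: {E, F}; their closure is {E, F}.
The closure covers neither Rel1 nor Rel2 entirely; the join is not lossless.

No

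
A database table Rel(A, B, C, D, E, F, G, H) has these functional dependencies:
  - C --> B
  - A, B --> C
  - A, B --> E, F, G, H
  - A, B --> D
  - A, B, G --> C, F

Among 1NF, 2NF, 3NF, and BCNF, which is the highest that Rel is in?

Candidate keys: {A, B}, {A, C}. Prime attributes: {A, B, C}.
C --> B breaks BCNF: {C}⁺ = {B, C}, so {C} is not a superkey.
But every attribute on its right side ({B}) is prime, and the same holds for every other non-superkey FD, so 3NF still holds.

3NF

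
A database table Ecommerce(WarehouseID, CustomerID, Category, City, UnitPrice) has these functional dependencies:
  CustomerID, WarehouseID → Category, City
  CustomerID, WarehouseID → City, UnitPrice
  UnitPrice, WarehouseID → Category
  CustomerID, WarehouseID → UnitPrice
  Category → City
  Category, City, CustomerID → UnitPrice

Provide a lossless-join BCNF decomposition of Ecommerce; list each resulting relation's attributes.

{Category, City}; {Category, UnitPrice, WarehouseID}; {CustomerID, UnitPrice, WarehouseID}

Candidate key of the original relation: {CustomerID, WarehouseID}.
In {Category, City, CustomerID, UnitPrice, WarehouseID}, {UnitPrice, WarehouseID} is not a superkey ({UnitPrice, WarehouseID}⁺ restricted to this set is {Category, City, UnitPrice, WarehouseID}), so split on UnitPrice, WarehouseID → Category, City into {Category, City, UnitPrice, WarehouseID} and {CustomerID, UnitPrice, WarehouseID}.
In {Category, City, UnitPrice, WarehouseID}, {Category} is not a superkey ({Category}⁺ restricted to this set is {Category, City}), so split on Category → City into {Category, City} and {Category, UnitPrice, WarehouseID}.
{Category, City} is in BCNF.
{Category, UnitPrice, WarehouseID} is in BCNF.
{CustomerID, UnitPrice, WarehouseID} is in BCNF.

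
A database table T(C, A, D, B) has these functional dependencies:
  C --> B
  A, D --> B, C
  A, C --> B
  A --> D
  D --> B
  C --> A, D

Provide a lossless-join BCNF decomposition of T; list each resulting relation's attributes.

Candidate keys of the original relation: {A}, {C}.
Within {A, B, C, D}: {D}⁺ ∩ {A, B, C, D} = {B, D}, not the whole set, so D --> B violates BCNF; decompose into {B, D} and {A, C, D}.
{B, D}: every determinant is a superkey — BCNF.
{A, C, D}: every determinant is a superkey — BCNF.

{A, C, D}; {B, D}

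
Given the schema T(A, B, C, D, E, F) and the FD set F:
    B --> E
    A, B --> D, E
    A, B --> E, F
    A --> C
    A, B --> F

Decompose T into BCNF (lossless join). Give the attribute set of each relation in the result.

Candidate key of the original relation: {A, B}.
In {A, B, C, D, E, F}, {B} is not a superkey ({B}⁺ restricted to this set is {B, E}), so split on B --> E into {B, E} and {A, B, C, D, F}.
{B, E} has no BCNF violation.
In {A, B, C, D, F}, {A} is not a superkey ({A}⁺ restricted to this set is {A, C}), so split on A --> C into {A, C} and {A, B, D, F}.
{A, C} has no BCNF violation.
{A, B, D, F} has no BCNF violation.

{A, B, D, F}; {A, C}; {B, E}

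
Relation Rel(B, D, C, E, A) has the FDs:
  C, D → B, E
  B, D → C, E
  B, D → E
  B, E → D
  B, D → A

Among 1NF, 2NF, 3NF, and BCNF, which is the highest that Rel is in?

BCNF

Candidate keys: {B, D}, {B, E}, {C, D}. Prime attributes: {B, C, D, E}.
Each dependency's left side is a superkey — BCNF holds.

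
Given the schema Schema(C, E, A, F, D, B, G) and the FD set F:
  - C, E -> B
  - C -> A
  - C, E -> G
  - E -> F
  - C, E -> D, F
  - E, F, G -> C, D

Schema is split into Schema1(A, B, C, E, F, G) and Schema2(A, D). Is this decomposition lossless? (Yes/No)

The shared attributes are {A} and {A}⁺ = {A}.
Neither Schema1 nor Schema2 is contained in that closure, so the decomposition is lossy.

No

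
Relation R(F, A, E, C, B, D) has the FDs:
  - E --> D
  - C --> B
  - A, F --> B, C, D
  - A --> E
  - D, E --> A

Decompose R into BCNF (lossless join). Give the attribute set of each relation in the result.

Candidate keys of the original relation: {A, F}, {E, F}.
{A, B, C, D, E, F}: {E} determines {A, D, E} here but is not a superkey — split on E --> A, D, giving {A, D, E} and {B, C, E, F}.
{A, D, E} is in BCNF.
{B, C, E, F}: {C} determines {B, C} here but is not a superkey — split on C --> B, giving {B, C} and {C, E, F}.
{B, C} is in BCNF.
{C, E, F} is in BCNF.

{A, D, E}; {B, C}; {C, E, F}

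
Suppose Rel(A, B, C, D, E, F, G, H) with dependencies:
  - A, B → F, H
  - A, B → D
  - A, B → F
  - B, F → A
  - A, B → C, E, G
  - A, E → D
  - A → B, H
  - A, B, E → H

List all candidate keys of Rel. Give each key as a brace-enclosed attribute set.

{A}⁺ = {A, B, C, D, E, F, G, H} — all of the relation — so {A} is a candidate key.
{B, F}⁺ = {A, B, C, D, E, F, G, H} — all of the relation — so {B, F} is a candidate key.
No proper subset of any of these is a key, and no other minimal superkey exists.

{A}, {B, F}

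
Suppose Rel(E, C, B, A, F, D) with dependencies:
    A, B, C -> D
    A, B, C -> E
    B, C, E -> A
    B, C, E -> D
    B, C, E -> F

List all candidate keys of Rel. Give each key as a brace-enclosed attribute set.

{A, B, C}, {B, C, E}

Attributes never on any right-hand side: {B, C} — every candidate key must contain all of them.
{A, B, C} is a candidate key since {A, B, C}⁺ = {A, B, C, D, E, F} covers every attribute.
{B, C, E} is a candidate key since {B, C, E}⁺ = {A, B, C, D, E, F} covers every attribute.
These are minimal and exhaustive — every other superkey contains one of them.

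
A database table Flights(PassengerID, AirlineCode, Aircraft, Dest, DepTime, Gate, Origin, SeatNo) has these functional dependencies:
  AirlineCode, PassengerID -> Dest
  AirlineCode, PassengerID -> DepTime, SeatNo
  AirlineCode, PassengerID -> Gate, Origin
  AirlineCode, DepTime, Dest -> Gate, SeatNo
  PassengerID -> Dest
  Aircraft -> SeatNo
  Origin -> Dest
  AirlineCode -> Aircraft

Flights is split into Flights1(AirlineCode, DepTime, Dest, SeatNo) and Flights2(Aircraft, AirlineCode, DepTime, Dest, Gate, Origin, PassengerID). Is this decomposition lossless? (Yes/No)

Flights1 ∩ Flights2 = {AirlineCode, DepTime, Dest}; its closure under F is {Aircraft, AirlineCode, DepTime, Dest, Gate, SeatNo}.
Flights1 is contained in that closure, so Flights1 ∩ Flights2 -> Flights1 holds and the join is lossless.

Yes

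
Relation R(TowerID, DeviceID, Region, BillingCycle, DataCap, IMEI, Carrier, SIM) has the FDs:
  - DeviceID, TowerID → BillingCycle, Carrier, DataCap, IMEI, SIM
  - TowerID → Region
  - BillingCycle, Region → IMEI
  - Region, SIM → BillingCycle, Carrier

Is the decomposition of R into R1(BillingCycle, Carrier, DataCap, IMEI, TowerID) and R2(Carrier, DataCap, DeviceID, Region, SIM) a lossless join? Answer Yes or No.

Common attributes: {Carrier, DataCap}; their closure is {Carrier, DataCap}.
Neither R1 nor R2 is contained in that closure, so the decomposition is lossy.

No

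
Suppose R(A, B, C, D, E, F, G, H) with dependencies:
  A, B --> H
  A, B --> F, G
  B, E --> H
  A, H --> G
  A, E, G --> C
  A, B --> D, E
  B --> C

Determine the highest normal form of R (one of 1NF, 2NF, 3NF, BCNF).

1NF

Candidate key: {A, B}. Prime attributes: {A, B}.
B, E --> H: {B, E}⁺ = {B, C, E, H}, which is not all of the attributes, so the left side is not a superkey — BCNF is violated.
B, E --> H determines the non-prime attribute {H} from a non-superkey — 3NF is violated.
Since {B} ⊂ {A, B} and {B}⁺ ⊇ {C} with {C} non-prime, there is a partial dependency; 2NF fails.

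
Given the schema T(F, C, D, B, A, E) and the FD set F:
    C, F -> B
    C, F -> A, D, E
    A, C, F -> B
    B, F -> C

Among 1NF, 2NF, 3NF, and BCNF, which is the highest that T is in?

BCNF

Candidate keys: {B, F}, {C, F}. Prime attributes: {B, C, F}.
Every FD has a superkey on the left, so the relation is in BCNF.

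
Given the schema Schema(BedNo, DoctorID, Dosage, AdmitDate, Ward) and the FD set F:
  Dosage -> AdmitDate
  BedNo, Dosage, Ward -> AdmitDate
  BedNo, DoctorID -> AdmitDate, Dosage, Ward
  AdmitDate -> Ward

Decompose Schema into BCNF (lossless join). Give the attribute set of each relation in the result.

{AdmitDate, Dosage}; {AdmitDate, Ward}; {BedNo, DoctorID, Dosage}

Candidate key of the original relation: {BedNo, DoctorID}.
{AdmitDate, BedNo, DoctorID, Dosage, Ward}: {Dosage} determines {AdmitDate, Dosage, Ward} here but is not a superkey — split on Dosage -> AdmitDate, Ward, giving {AdmitDate, Dosage, Ward} and {BedNo, DoctorID, Dosage}.
{AdmitDate, Dosage, Ward}: {AdmitDate} determines {AdmitDate, Ward} here but is not a superkey — split on AdmitDate -> Ward, giving {AdmitDate, Ward} and {AdmitDate, Dosage}.
{AdmitDate, Ward} has no BCNF violation.
{AdmitDate, Dosage} has no BCNF violation.
{BedNo, DoctorID, Dosage} has no BCNF violation.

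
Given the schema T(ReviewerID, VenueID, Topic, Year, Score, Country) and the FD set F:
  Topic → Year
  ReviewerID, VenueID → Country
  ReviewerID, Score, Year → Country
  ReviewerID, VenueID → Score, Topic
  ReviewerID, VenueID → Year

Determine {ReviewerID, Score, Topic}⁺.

Start with {ReviewerID, Score, Topic}.
Topic → Year applies; add {Year} → now {ReviewerID, Score, Topic, Year}.
ReviewerID, Score, Year → Country applies; add {Country} → now {Country, ReviewerID, Score, Topic, Year}.
No further FD applies.

{Country, ReviewerID, Score, Topic, Year}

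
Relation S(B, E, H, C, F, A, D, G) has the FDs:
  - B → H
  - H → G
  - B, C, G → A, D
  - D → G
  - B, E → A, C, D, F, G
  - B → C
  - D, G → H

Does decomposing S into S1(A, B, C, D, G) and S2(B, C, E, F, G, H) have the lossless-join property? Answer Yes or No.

The shared attributes are {B, C, G} and {B, C, G}⁺ = {A, B, C, D, G, H}.
S1 is contained in that closure, so S1 ∩ S2 → S1 holds and the join is lossless.

Yes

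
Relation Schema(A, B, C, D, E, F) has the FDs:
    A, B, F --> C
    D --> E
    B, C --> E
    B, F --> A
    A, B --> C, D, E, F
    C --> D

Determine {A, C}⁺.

Start with {A, C}.
C --> D applies; add {D} → now {A, C, D}.
D --> E applies; add {E} → now {A, C, D, E}.
No further FD applies.

{A, C, D, E}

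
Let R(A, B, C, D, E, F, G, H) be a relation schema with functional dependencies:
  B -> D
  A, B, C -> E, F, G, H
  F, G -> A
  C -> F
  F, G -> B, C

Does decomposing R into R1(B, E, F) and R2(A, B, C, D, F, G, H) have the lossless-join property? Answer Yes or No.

R1 ∩ R2 = {B, F}; its closure under F is {B, D, F}.
The closure covers neither R1 nor R2 entirely; the join is not lossless.

No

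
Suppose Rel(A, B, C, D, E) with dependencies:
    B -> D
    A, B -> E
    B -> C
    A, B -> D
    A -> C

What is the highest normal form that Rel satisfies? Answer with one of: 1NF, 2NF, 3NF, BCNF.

Candidate key: {A, B}. Prime attributes: {A, B}.
B -> D: {B}⁺ = {B, C, D}, which is not all of the attributes, so the left side is not a superkey — BCNF is violated.
B -> D has non-prime {D} on the right and a non-superkey on the left, so 3NF fails.
{A} is a proper subset of the key {A, B}, and {A}⁺ contains the non-prime attribute {C} — a partial dependency, so 2NF is violated.

1NF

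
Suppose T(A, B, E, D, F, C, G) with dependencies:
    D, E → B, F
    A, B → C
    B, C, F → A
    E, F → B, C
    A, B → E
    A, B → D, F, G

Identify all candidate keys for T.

{A, B}, {B, C, F}, {D, E}, {E, F}

{A, B}⁺ = {A, B, C, D, E, F, G}, which is every attribute, so {A, B} is a candidate key.
{D, E}⁺ = {A, B, C, D, E, F, G}, which is every attribute, so {D, E} is a candidate key.
{E, F}⁺ = {A, B, C, D, E, F, G}, which is every attribute, so {E, F} is a candidate key.
{B, C, F}⁺ = {A, B, C, D, E, F, G}, which is every attribute, so {B, C, F} is a candidate key.
These are minimal and exhaustive — every other superkey contains one of them.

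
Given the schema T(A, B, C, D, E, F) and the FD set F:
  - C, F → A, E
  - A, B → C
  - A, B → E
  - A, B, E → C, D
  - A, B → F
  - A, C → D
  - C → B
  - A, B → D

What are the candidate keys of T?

Closure of {A, B} is {A, B, C, D, E, F}, the whole schema; {A, B} is a candidate key.
Closure of {A, C} is {A, B, C, D, E, F}, the whole schema; {A, C} is a candidate key.
Closure of {C, F} is {A, B, C, D, E, F}, the whole schema; {C, F} is a candidate key.
These are minimal and exhaustive — every other superkey contains one of them.

{A, B}, {A, C}, {C, F}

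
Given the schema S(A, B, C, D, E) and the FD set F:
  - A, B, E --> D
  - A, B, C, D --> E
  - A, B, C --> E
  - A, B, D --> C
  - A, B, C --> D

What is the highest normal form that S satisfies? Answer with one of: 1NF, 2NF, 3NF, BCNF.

BCNF

Candidate keys: {A, B, C}, {A, B, D}, {A, B, E}. Prime attributes: {A, B, C, D, E}.
The left-hand side of every FD is a superkey, so BCNF is satisfied.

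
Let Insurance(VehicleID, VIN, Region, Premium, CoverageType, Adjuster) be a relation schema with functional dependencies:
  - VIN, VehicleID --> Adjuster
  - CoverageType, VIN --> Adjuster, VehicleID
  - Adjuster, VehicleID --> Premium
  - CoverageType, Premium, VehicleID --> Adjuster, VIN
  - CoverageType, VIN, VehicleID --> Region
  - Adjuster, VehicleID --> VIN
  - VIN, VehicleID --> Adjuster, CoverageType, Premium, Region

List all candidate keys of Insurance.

{Adjuster, VehicleID}⁺ = {Adjuster, CoverageType, Premium, Region, VIN, VehicleID} — all of the relation — so {Adjuster, VehicleID} is a candidate key.
{CoverageType, VIN}⁺ = {Adjuster, CoverageType, Premium, Region, VIN, VehicleID} — all of the relation — so {CoverageType, VIN} is a candidate key.
{VIN, VehicleID}⁺ = {Adjuster, CoverageType, Premium, Region, VIN, VehicleID} — all of the relation — so {VIN, VehicleID} is a candidate key.
{CoverageType, Premium, VehicleID}⁺ = {Adjuster, CoverageType, Premium, Region, VIN, VehicleID} — all of the relation — so {CoverageType, Premium, VehicleID} is a candidate key.
No proper subset of any of these is a key, and no other minimal superkey exists.

{Adjuster, VehicleID}, {CoverageType, Premium, VehicleID}, {CoverageType, VIN}, {VIN, VehicleID}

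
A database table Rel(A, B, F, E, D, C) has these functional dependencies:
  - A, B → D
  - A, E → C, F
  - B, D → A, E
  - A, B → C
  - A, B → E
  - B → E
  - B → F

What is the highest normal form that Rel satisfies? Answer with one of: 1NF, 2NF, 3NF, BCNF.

1NF

Candidate keys: {A, B}, {B, D}. Prime attributes: {A, B, D}.
A, E → C, F: {A, E}⁺ = {A, C, E, F}, which is not all of the attributes, so the left side is not a superkey — BCNF is violated.
A, E → C, F has non-prime {C, F} on the right and a non-superkey on the left, so 3NF fails.
{B} is a proper subset of the key {A, B}, and {B}⁺ contains the non-prime attributes {E, F} — a partial dependency, so 2NF is violated.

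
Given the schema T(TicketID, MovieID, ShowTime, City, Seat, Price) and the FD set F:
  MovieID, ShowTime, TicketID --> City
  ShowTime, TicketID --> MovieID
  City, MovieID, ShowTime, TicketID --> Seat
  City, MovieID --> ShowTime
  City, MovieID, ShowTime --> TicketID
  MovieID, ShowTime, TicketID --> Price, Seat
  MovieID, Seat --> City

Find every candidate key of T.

{City, MovieID}, {MovieID, Seat}, {ShowTime, TicketID}

{City, MovieID} is a candidate key since {City, MovieID}⁺ = {City, MovieID, Price, Seat, ShowTime, TicketID} covers every attribute.
{MovieID, Seat} is a candidate key since {MovieID, Seat}⁺ = {City, MovieID, Price, Seat, ShowTime, TicketID} covers every attribute.
{ShowTime, TicketID} is a candidate key since {ShowTime, TicketID}⁺ = {City, MovieID, Price, Seat, ShowTime, TicketID} covers every attribute.
Any other superkey properly contains one of these, so there are no further candidate keys.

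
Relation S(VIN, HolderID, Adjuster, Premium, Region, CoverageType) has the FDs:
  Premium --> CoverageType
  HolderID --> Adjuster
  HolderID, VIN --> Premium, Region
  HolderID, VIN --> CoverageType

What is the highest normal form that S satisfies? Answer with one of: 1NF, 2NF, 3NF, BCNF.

Candidate key: {HolderID, VIN}. Prime attributes: {HolderID, VIN}.
Premium --> CoverageType breaks BCNF: {Premium}⁺ = {CoverageType, Premium}, so {Premium} is not a superkey.
Because {CoverageType} is non-prime and the left side of Premium --> CoverageType is not a superkey, the relation is not in 3NF.
Since {HolderID} ⊂ {HolderID, VIN} and {HolderID}⁺ ⊇ {Adjuster} with {Adjuster} non-prime, there is a partial dependency; 2NF fails.

1NF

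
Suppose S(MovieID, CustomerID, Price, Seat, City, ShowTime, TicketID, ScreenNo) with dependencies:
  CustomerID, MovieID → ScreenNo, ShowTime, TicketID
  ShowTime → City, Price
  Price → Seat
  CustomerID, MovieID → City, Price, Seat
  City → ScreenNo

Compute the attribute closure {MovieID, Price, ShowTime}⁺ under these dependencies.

{City, MovieID, Price, ScreenNo, Seat, ShowTime}

Start with {MovieID, Price, ShowTime}.
ShowTime → City, Price applies; add {City} → now {City, MovieID, Price, ShowTime}.
Price → Seat applies; add {Seat} → now {City, MovieID, Price, Seat, ShowTime}.
City → ScreenNo applies; add {ScreenNo} → now {City, MovieID, Price, ScreenNo, Seat, ShowTime}.
No further FD applies.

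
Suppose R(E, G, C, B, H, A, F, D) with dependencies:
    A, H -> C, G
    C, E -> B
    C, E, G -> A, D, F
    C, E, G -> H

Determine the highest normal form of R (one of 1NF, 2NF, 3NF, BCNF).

1NF

Candidate keys: {A, E, H}, {C, E, G}. Prime attributes: {A, C, E, G, H}.
For A, H -> C, G we have {A, H}⁺ = {A, C, G, H}; {A, H} is not a superkey, so BCNF fails.
C, E -> B has non-prime {B} on the right and a non-superkey on the left, so 3NF fails.
The proper key subset {C, E} of {C, E, G} determines non-prime {B}, so the relation is not even in 2NF.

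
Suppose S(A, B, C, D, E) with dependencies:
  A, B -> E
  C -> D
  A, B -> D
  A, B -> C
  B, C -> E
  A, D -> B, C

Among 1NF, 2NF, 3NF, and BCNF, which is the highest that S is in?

2NF

Candidate keys: {A, B}, {A, C}, {A, D}. Prime attributes: {A, B, C, D}.
C -> D: {C}⁺ = {C, D}, which is not all of the attributes, so the left side is not a superkey — BCNF is violated.
B, C -> E determines the non-prime attribute {E} from a non-superkey — 3NF is violated.
No proper subset of a key has a non-prime attribute in its closure, so there is no partial dependency; 2NF holds.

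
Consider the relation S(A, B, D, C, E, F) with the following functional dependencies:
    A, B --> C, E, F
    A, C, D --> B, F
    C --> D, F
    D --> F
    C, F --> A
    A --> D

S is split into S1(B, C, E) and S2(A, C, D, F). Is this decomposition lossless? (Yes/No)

Common attributes: {C}; their closure is {A, B, C, D, E, F}.
Since S1 ⊆ {A, B, C, D, E, F}, the intersection is a superkey of S1; the decomposition is lossless.

Yes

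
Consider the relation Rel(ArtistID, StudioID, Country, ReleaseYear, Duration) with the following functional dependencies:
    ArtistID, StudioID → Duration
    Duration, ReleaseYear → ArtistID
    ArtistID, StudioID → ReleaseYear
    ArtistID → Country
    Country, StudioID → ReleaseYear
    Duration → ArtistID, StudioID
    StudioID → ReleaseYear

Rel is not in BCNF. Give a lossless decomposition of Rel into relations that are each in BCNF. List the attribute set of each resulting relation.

{ArtistID, Country}; {ArtistID, Duration, StudioID}; {ReleaseYear, StudioID}

Candidate keys of the original relation: {ArtistID, StudioID}, {Duration}.
Within {ArtistID, Country, Duration, ReleaseYear, StudioID}: {ArtistID}⁺ ∩ {ArtistID, Country, Duration, ReleaseYear, StudioID} = {ArtistID, Country}, not the whole set, so ArtistID → Country violates BCNF; decompose into {ArtistID, Country} and {ArtistID, Duration, ReleaseYear, StudioID}.
{ArtistID, Country} has no BCNF violation.
Within {ArtistID, Duration, ReleaseYear, StudioID}: {StudioID}⁺ ∩ {ArtistID, Duration, ReleaseYear, StudioID} = {ReleaseYear, StudioID}, not the whole set, so StudioID → ReleaseYear violates BCNF; decompose into {ReleaseYear, StudioID} and {ArtistID, Duration, StudioID}.
{ReleaseYear, StudioID} has no BCNF violation.
{ArtistID, Duration, StudioID} has no BCNF violation.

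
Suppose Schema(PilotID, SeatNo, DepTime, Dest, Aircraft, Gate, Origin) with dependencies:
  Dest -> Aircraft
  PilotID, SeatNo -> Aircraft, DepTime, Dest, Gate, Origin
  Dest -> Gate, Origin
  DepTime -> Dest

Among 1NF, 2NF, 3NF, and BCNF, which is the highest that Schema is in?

Candidate key: {PilotID, SeatNo}. Prime attributes: {PilotID, SeatNo}.
Dest -> Aircraft breaks BCNF: {Dest}⁺ = {Aircraft, Dest, Gate, Origin}, so {Dest} is not a superkey.
Dest -> Aircraft determines the non-prime attribute {Aircraft} from a non-superkey — 3NF is violated.
No proper subset of a key has a non-prime attribute in its closure, so there is no partial dependency; 2NF holds.

2NF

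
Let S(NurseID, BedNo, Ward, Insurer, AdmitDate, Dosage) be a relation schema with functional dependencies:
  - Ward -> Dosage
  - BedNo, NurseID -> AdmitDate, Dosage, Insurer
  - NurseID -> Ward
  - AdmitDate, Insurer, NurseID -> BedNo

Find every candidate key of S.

{AdmitDate, Insurer, NurseID}, {BedNo, NurseID}

{NurseID} never appears on the right of any FD, so every key must include it.
Closure of {BedNo, NurseID} is {AdmitDate, BedNo, Dosage, Insurer, NurseID, Ward}, the whole schema; {BedNo, NurseID} is a candidate key.
Closure of {AdmitDate, Insurer, NurseID} is {AdmitDate, BedNo, Dosage, Insurer, NurseID, Ward}, the whole schema; {AdmitDate, Insurer, NurseID} is a candidate key.
These are minimal and exhaustive — every other superkey contains one of them.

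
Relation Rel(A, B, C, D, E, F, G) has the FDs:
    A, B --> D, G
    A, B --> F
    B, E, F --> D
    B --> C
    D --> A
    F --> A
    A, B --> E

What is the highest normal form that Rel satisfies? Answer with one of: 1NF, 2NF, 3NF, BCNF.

1NF

Candidate keys: {A, B}, {B, D}, {B, F}. Prime attributes: {A, B, D, F}.
B --> C: {B}⁺ = {B, C}, which is not all of the attributes, so the left side is not a superkey — BCNF is violated.
B --> C has non-prime {C} on the right and a non-superkey on the left, so 3NF fails.
{B} is a proper subset of the key {A, B}, and {B}⁺ contains the non-prime attribute {C} — a partial dependency, so 2NF is violated.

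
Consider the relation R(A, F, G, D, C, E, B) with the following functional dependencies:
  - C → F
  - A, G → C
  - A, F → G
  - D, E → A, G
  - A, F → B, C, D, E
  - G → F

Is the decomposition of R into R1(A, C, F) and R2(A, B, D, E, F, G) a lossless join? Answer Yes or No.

Yes

R1 ∩ R2 = {A, F}; its closure under F is {A, B, C, D, E, F, G}.
Since R1 ⊆ {A, B, C, D, E, F, G}, the intersection is a superkey of R1; the decomposition is lossless.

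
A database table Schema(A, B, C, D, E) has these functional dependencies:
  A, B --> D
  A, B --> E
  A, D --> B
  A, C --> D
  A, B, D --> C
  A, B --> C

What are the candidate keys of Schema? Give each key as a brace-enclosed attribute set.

{A, B}, {A, C}, {A, D}

Attributes never on any right-hand side: {A} — every candidate key must contain it.
Closure of {A, B} is {A, B, C, D, E}, the whole schema; {A, B} is a candidate key.
Closure of {A, C} is {A, B, C, D, E}, the whole schema; {A, C} is a candidate key.
Closure of {A, D} is {A, B, C, D, E}, the whole schema; {A, D} is a candidate key.
No proper subset of any of these is a key, and no other minimal superkey exists.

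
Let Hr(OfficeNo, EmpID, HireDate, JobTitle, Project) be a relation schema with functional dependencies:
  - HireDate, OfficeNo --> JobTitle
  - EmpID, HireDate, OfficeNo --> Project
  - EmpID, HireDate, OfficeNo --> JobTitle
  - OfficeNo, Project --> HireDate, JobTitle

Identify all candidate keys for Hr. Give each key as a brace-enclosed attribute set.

{EmpID, OfficeNo} never appear on the right of any FD, so every key must include all of them.
{EmpID, HireDate, OfficeNo}⁺ = {EmpID, HireDate, JobTitle, OfficeNo, Project} — all of the relation — so {EmpID, HireDate, OfficeNo} is a candidate key.
{EmpID, OfficeNo, Project}⁺ = {EmpID, HireDate, JobTitle, OfficeNo, Project} — all of the relation — so {EmpID, OfficeNo, Project} is a candidate key.
No proper subset of any of these is a key, and no other minimal superkey exists.

{EmpID, HireDate, OfficeNo}, {EmpID, OfficeNo, Project}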